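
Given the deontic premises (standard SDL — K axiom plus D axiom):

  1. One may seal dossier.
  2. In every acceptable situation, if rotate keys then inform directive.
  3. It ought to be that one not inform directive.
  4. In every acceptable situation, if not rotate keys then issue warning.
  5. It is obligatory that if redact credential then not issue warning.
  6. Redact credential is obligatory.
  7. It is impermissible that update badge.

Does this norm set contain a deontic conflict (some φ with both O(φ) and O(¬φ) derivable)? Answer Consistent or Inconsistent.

From premise 6 we have O(redact_credential).
With premise 5, O(redact_credential → ¬issue_warning), the K-axiom yields O(¬issue_warning).
The contrapositive of premise 4 (O(¬rotate_keys → issue_warning)) is O(¬issue_warning → rotate_keys), and O(¬issue_warning) is already established, so O(rotate_keys).
With premise 2, O(rotate_keys → inform_directive), the K-axiom yields O(inform_directive).
But premise 3 directly asserts O(¬inform_directive).
We now have both O(inform_directive) and O(¬inform_directive) — inform_directive is simultaneously obligatory and forbidden, violating the D-axiom.

Inconsistent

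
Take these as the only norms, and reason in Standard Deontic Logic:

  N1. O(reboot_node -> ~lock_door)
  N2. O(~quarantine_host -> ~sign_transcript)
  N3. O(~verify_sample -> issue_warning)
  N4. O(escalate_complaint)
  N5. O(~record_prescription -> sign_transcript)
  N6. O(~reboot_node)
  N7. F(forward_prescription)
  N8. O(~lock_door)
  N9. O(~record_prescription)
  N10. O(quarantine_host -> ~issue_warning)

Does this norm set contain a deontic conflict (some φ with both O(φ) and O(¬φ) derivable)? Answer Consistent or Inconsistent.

Premise 1 is O(reboot_node -> ~lock_door); even if O(~lock_door) held, inferring O(reboot_node) would be affirming the consequent — invalid.
So O(reboot_node) is not derivable, and the apparent clash with O(~reboot_node) does not arise.
A world satisfying every obligation exists (e.g. escalate_complaint=true, forward_prescription=false, issue_warning=false, lock_door=false, quarantine_host=true, reboot_node=false, record_prescription=false, sign_transcript=true, verify_sample=true); no atom is both obligatory and forbidden, so the set is consistent.

Consistent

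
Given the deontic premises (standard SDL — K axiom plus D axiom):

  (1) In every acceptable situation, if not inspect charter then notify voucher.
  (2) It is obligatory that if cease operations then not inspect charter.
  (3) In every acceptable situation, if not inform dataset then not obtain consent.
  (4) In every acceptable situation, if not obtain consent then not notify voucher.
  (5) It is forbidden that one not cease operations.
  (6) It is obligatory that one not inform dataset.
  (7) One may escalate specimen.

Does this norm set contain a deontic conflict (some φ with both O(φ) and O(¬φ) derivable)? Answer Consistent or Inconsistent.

Inconsistent

Premise 5 is F(¬cease_operations), i.e. O(cease_operations).
Premise 2 is O(cease_operations → ¬inspect_charter); since O(cease_operations), deontic closure gives O(¬inspect_charter).
With premise 1, O(¬inspect_charter → notify_voucher), the K-axiom yields O(notify_voucher).
Premise 4, O(¬obtain_consent → ¬notify_voucher), contraposes to O(notify_voucher → obtain_consent); with O(notify_voucher) we get O(obtain_consent).
The contrapositive of premise 3 (O(¬inform_dataset → ¬obtain_consent)) is O(obtain_consent → inform_dataset), and O(obtain_consent) is already established, so O(inform_dataset).
But premise 6 directly asserts O(¬inform_dataset).
We now have both O(inform_dataset) and O(¬inform_dataset) — inform_dataset is simultaneously obligatory and forbidden, violating the D-axiom.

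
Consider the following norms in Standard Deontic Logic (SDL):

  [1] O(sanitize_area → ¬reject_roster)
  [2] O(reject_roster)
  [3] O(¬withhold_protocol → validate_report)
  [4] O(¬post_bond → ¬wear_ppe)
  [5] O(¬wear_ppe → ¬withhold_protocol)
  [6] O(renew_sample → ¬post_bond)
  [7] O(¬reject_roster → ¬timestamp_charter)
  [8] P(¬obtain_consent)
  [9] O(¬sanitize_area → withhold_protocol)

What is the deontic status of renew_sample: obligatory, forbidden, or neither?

Forbidden

From premise 2 we have O(reject_roster).
Premise 1 is O(sanitize_area → ¬reject_roster); contrapositively O(reject_roster → ¬sanitize_area). Since O(reject_roster) holds, K gives O(¬sanitize_area).
From O(¬sanitize_area) and premise 9, O(¬sanitize_area → withhold_protocol), we obtain O(withhold_protocol).
The contrapositive of premise 5 (O(¬wear_ppe → ¬withhold_protocol)) is O(withhold_protocol → wear_ppe), and O(withhold_protocol) is already established, so O(wear_ppe).
The contrapositive of premise 4 (O(¬post_bond → ¬wear_ppe)) is O(wear_ppe → post_bond), and O(wear_ppe) is already established, so O(post_bond).
Premise 6 is O(renew_sample → ¬post_bond); contrapositively O(post_bond → ¬renew_sample). Since O(post_bond) holds, K gives O(¬renew_sample).
Premises 3, 7, 8 do not contribute to this derivation.
Thus O(¬renew_sample), which is F(renew_sample): renew_sample is forbidden.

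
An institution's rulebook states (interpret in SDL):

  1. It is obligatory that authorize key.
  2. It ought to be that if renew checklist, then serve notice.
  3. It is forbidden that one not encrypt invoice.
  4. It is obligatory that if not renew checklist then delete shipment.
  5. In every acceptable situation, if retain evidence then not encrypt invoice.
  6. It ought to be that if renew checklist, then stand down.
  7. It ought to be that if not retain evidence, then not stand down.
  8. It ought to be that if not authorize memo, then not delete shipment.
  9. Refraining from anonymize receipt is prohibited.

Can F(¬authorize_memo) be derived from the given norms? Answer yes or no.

Yes

F(¬encrypt_invoice) at premise 3 means O(encrypt_invoice).
Premise 5 is O(retain_evidence → ¬encrypt_invoice); contrapositively O(encrypt_invoice → ¬retain_evidence). Since O(encrypt_invoice) holds, K gives O(¬retain_evidence).
With premise 7, O(¬retain_evidence → ¬stand_down), the K-axiom yields O(¬stand_down).
Premise 6 is O(renew_checklist → stand_down); contrapositively O(¬stand_down → ¬renew_checklist). Since O(¬stand_down) holds, K gives O(¬renew_checklist).
From O(¬renew_checklist) and premise 4, O(¬renew_checklist → delete_shipment), we obtain O(delete_shipment).
Premise 8 is O(¬authorize_memo → ¬delete_shipment); contrapositively O(delete_shipment → authorize_memo). Since O(delete_shipment) holds, K gives O(authorize_memo).
Premises 1, 2, 9 do not contribute to this derivation.
So O(authorize_memo) holds, i.e. F(¬authorize_memo). The claim follows.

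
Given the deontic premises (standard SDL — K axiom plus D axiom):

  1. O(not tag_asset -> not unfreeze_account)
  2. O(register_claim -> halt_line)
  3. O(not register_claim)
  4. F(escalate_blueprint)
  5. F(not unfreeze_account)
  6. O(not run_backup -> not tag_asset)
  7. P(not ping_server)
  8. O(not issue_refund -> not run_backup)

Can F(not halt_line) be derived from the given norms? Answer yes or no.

Premise 2 is O(register_claim -> halt_line), but O(register_claim) is not derivable from the premises, so it does not yield O(halt_line).
No other premise forces O(halt_line). An ideal world satisfying every premise can still have not halt_line true, so F(not halt_line) is not derivable.

No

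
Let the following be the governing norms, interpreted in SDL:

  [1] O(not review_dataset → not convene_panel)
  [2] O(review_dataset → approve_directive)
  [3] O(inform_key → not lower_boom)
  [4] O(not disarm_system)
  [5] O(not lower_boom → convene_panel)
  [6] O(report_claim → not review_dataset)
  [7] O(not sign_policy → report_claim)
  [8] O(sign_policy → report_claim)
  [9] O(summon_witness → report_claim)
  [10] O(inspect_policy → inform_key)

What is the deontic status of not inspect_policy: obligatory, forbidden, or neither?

Premises 7 and 8 are O(not sign_policy → report_claim) and O(sign_policy → report_claim); every ideal world satisfies not sign_policy or sign_policy, so in either case report_claim holds — hence O(report_claim).
From O(report_claim) and premise 6, O(report_claim → not review_dataset), we obtain O(not review_dataset).
With premise 1, O(not review_dataset → not convene_panel), the K-axiom yields O(not convene_panel).
Premise 5, O(not lower_boom → convene_panel), contraposes to O(not convene_panel → lower_boom); with O(not convene_panel) we get O(lower_boom).
Premise 3 is O(inform_key → not lower_boom); contrapositively O(lower_boom → not inform_key). Since O(lower_boom) holds, K gives O(not inform_key).
Premise 10 is O(inspect_policy → inform_key); contrapositively O(not inform_key → not inspect_policy). Since O(not inform_key) holds, K gives O(not inspect_policy).
Premises 2, 4, 9 do not contribute to this derivation.
Hence not inspect_policy is obligatory.

Obligatory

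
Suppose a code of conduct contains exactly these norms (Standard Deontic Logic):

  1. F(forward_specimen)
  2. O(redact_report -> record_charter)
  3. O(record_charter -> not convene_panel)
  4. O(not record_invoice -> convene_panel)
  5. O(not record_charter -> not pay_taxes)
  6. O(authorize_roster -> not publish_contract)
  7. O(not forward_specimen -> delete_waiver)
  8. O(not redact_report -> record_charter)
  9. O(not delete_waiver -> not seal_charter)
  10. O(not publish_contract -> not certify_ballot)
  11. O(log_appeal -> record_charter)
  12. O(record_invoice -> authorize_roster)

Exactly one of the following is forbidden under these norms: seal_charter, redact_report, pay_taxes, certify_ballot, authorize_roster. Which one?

Premises 8 and 2 are O(not redact_report -> record_charter) and O(redact_report -> record_charter); every ideal world satisfies not redact_report or redact_report, so in either case record_charter holds — hence O(record_charter).
Applying K to premise 3 (O(record_charter -> not convene_panel)) and O(record_charter) yields O(not convene_panel).
Premise 4 is O(not record_invoice -> convene_panel); contrapositively O(not convene_panel -> record_invoice). Since O(not convene_panel) holds, K gives O(record_invoice).
Applying K to premise 12 (O(record_invoice -> authorize_roster)) and O(record_invoice) yields O(authorize_roster).
Applying K to premise 6 (O(authorize_roster -> not publish_contract)) and O(authorize_roster) yields O(not publish_contract).
From O(not publish_contract) and premise 10, O(not publish_contract -> not certify_ballot), we obtain O(not certify_ballot).
So O(not certify_ballot) holds, i.e. certify_ballot is forbidden. None of the other listed options is forbidden under the premises.

certify_ballot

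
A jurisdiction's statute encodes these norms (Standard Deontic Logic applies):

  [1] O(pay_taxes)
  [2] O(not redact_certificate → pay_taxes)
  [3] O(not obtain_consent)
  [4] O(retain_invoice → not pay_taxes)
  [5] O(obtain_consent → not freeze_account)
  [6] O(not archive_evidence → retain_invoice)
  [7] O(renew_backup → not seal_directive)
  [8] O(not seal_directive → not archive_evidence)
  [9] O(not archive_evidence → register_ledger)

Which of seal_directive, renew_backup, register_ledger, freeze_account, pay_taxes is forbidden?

From premise 1 we have O(pay_taxes).
Premise 4, O(retain_invoice → not pay_taxes), contraposes to O(pay_taxes → not retain_invoice); with O(pay_taxes) we get O(not retain_invoice).
Premise 6 is O(not archive_evidence → retain_invoice); contrapositively O(not retain_invoice → archive_evidence). Since O(not retain_invoice) holds, K gives O(archive_evidence).
The contrapositive of premise 8 (O(not seal_directive → not archive_evidence)) is O(archive_evidence → seal_directive), and O(archive_evidence) is already established, so O(seal_directive).
Premise 7, O(renew_backup → not seal_directive), contraposes to O(seal_directive → not renew_backup); with O(seal_directive) we get O(not renew_backup).
So O(not renew_backup) holds, i.e. renew_backup is forbidden. None of the other listed options is forbidden under the premises.

renew_backup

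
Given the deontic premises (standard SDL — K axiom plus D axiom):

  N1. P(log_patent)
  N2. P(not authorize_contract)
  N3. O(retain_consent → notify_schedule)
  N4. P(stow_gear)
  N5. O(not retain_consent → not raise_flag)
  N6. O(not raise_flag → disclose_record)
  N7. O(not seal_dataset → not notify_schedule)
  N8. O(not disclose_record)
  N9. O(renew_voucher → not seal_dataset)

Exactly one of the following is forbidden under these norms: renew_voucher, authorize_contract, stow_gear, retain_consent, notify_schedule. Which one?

renew_voucher

Premise 8 gives O(not disclose_record).
Premise 6 is O(not raise_flag → disclose_record); contrapositively O(not disclose_record → raise_flag). Since O(not disclose_record) holds, K gives O(raise_flag).
The contrapositive of premise 5 (O(not retain_consent → not raise_flag)) is O(raise_flag → retain_consent), and O(raise_flag) is already established, so O(retain_consent).
Premise 3 is O(retain_consent → notify_schedule); since O(retain_consent), deontic closure gives O(notify_schedule).
The contrapositive of premise 7 (O(not seal_dataset → not notify_schedule)) is O(notify_schedule → seal_dataset), and O(notify_schedule) is already established, so O(seal_dataset).
Premise 9, O(renew_voucher → not seal_dataset), contraposes to O(seal_dataset → not renew_voucher); with O(seal_dataset) we get O(not renew_voucher).
So O(not renew_voucher) holds, i.e. renew_voucher is forbidden. None of the other listed options is forbidden under the premises.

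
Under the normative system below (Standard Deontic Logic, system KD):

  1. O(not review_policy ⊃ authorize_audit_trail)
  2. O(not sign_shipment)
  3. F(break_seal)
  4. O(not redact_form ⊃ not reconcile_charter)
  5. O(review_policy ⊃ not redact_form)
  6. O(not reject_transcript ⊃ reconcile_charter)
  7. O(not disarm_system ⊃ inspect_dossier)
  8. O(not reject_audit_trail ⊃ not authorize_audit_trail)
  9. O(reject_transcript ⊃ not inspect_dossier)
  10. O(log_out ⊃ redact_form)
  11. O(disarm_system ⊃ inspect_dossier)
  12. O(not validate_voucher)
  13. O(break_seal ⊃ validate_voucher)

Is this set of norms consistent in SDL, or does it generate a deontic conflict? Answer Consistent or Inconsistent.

Premise 13 is O(break_seal ⊃ validate_voucher), but O(break_seal) is not derivable from the premises, so it does not yield O(validate_voucher).
So O(validate_voucher) is not derivable, and the apparent clash with O(not validate_voucher) does not arise.
A world satisfying every obligation exists (e.g. authorize_audit_trail=true, break_seal=false, disarm_system=false, inspect_dossier=true, log_out=false, reconcile_charter=true, redact_form=true, reject_audit_trail=true, reject_transcript=false, review_policy=false, sign_shipment=false, validate_voucher=false); no atom is both obligatory and forbidden, so the set is consistent.

Consistent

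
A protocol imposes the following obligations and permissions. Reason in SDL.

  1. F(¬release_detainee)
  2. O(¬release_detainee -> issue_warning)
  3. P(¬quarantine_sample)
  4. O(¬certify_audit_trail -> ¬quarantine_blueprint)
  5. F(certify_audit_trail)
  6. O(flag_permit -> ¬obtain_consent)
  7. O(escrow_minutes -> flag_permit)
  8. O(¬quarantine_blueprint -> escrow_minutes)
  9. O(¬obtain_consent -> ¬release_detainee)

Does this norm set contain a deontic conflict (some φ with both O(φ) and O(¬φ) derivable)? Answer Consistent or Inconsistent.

Premise 1, F(¬release_detainee), is equivalent to O(release_detainee).
Premise 9, O(¬obtain_consent -> ¬release_detainee), contraposes to O(release_detainee -> obtain_consent); with O(release_detainee) we get O(obtain_consent).
The contrapositive of premise 6 (O(flag_permit -> ¬obtain_consent)) is O(obtain_consent -> ¬flag_permit), and O(obtain_consent) is already established, so O(¬flag_permit).
The contrapositive of premise 7 (O(escrow_minutes -> flag_permit)) is O(¬flag_permit -> ¬escrow_minutes), and O(¬flag_permit) is already established, so O(¬escrow_minutes).
Premise 8, O(¬quarantine_blueprint -> escrow_minutes), contraposes to O(¬escrow_minutes -> quarantine_blueprint); with O(¬escrow_minutes) we get O(quarantine_blueprint).
Premise 4 is O(¬certify_audit_trail -> ¬quarantine_blueprint); contrapositively O(quarantine_blueprint -> certify_audit_trail). Since O(quarantine_blueprint) holds, K gives O(certify_audit_trail).
But premise 5, F(certify_audit_trail), means O(¬certify_audit_trail).
We now have both O(certify_audit_trail) and O(¬certify_audit_trail) — certify_audit_trail is simultaneously obligatory and forbidden, violating the D-axiom.

Inconsistent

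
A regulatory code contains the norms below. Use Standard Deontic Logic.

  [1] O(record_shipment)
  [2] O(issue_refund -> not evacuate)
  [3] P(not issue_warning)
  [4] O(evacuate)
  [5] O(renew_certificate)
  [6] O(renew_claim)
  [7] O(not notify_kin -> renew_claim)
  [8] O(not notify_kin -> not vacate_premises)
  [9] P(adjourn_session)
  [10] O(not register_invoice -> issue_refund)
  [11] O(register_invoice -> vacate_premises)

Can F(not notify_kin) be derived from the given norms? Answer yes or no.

Yes

Premise 4 states O(evacuate) outright.
The contrapositive of premise 2 (O(issue_refund -> not evacuate)) is O(evacuate -> not issue_refund), and O(evacuate) is already established, so O(not issue_refund).
Premise 10 is O(not register_invoice -> issue_refund); contrapositively O(not issue_refund -> register_invoice). Since O(not issue_refund) holds, K gives O(register_invoice).
From O(register_invoice) and premise 11, O(register_invoice -> vacate_premises), we obtain O(vacate_premises).
The contrapositive of premise 8 (O(not notify_kin -> not vacate_premises)) is O(vacate_premises -> notify_kin), and O(vacate_premises) is already established, so O(notify_kin).
Premises 1, 3, 5, 6, 7, 9 do not contribute to this derivation.
So O(notify_kin) holds, i.e. F(not notify_kin). The claim follows.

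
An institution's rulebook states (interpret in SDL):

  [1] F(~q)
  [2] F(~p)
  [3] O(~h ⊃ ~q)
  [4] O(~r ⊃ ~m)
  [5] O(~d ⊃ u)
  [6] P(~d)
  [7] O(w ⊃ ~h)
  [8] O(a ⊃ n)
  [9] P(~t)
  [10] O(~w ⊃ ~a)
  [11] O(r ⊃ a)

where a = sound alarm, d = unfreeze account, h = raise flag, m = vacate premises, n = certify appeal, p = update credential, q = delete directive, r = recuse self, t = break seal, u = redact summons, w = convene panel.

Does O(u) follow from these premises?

Premise 5 is O(~d ⊃ u), but O(~d) is not derivable from the premises (the permission P(~d) asserts only ~O(d), not O(~d)), so it does not yield O(u).
No other premise forces O(u). An ideal world satisfying every premise can still have u false, so O(u) is not derivable.

No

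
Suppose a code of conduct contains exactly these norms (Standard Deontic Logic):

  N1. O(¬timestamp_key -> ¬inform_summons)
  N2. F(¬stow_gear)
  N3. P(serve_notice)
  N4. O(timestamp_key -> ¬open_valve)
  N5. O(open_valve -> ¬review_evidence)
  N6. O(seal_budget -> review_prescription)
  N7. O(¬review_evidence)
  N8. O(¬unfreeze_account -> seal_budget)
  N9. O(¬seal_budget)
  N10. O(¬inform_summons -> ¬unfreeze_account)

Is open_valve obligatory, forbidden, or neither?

Forbidden

From premise 9 we have O(¬seal_budget).
Premise 8, O(¬unfreeze_account -> seal_budget), contraposes to O(¬seal_budget -> unfreeze_account); with O(¬seal_budget) we get O(unfreeze_account).
Premise 10 is O(¬inform_summons -> ¬unfreeze_account); contrapositively O(unfreeze_account -> inform_summons). Since O(unfreeze_account) holds, K gives O(inform_summons).
Premise 1 is O(¬timestamp_key -> ¬inform_summons); contrapositively O(inform_summons -> timestamp_key). Since O(inform_summons) holds, K gives O(timestamp_key).
Applying K to premise 4 (O(timestamp_key -> ¬open_valve)) and O(timestamp_key) yields O(¬open_valve).
Premises 2, 3, 5, 6, 7 do not contribute to this derivation.
Thus O(¬open_valve), which is F(open_valve): open_valve is forbidden.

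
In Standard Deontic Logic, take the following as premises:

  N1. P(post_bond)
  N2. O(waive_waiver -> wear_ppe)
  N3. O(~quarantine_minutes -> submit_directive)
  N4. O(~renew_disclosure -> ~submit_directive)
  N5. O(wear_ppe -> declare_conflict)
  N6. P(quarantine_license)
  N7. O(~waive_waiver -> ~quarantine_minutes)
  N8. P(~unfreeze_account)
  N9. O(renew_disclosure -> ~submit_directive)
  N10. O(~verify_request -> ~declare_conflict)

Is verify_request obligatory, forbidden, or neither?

Obligatory

Premises 9 and 4 cover both cases: O(renew_disclosure -> ~submit_directive) and O(~renew_disclosure -> ~submit_directive). Since renew_disclosure ∨ ~renew_disclosure is a tautology, O(~submit_directive) follows.
Premise 3, O(~quarantine_minutes -> submit_directive), contraposes to O(~submit_directive -> quarantine_minutes); with O(~submit_directive) we get O(quarantine_minutes).
The contrapositive of premise 7 (O(~waive_waiver -> ~quarantine_minutes)) is O(quarantine_minutes -> waive_waiver), and O(quarantine_minutes) is already established, so O(waive_waiver).
Applying K to premise 2 (O(waive_waiver -> wear_ppe)) and O(waive_waiver) yields O(wear_ppe).
Premise 5 is O(wear_ppe -> declare_conflict); since O(wear_ppe), deontic closure gives O(declare_conflict).
The contrapositive of premise 10 (O(~verify_request -> ~declare_conflict)) is O(declare_conflict -> verify_request), and O(declare_conflict) is already established, so O(verify_request).
Premises 1, 6, 8 do not contribute to this derivation.
Hence verify_request is obligatory.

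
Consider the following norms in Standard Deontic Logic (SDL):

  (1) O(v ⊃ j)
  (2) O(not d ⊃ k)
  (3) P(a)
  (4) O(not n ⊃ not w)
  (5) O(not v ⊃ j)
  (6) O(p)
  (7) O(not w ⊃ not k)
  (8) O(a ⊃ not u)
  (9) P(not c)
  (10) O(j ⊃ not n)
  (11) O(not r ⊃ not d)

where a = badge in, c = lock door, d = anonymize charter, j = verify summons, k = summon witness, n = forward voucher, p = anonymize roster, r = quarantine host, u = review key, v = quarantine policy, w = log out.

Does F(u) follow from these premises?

Premise 8 is O(a ⊃ not u), but O(a) is not derivable from the premises (the permission P(a) asserts only not O(not a), not O(a)), so it does not yield O(not u).
No other premise forces O(not u). An ideal world satisfying every premise can still have u true, so F(u) is not derivable.

No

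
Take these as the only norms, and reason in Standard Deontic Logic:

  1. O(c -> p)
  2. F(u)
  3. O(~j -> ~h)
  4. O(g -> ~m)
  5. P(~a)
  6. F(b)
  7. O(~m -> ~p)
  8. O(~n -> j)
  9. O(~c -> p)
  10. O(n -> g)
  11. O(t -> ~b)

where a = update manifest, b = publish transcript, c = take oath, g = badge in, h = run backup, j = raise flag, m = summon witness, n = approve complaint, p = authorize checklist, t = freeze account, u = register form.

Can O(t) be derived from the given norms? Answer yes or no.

No

Premise 11 is O(t -> ~b); even if O(~b) held, inferring O(t) would be affirming the consequent — invalid.
No other premise forces O(t). An ideal world satisfying every premise can still have t false, so O(t) is not derivable.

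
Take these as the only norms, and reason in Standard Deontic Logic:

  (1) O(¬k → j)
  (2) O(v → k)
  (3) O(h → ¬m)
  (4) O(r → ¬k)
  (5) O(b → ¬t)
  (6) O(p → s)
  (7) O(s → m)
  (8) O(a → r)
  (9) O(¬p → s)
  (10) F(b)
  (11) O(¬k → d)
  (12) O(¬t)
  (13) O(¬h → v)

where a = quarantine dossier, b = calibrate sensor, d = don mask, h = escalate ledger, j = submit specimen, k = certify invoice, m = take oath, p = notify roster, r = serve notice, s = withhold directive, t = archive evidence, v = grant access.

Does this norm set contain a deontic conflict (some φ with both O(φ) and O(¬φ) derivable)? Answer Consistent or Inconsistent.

Consistent

Premise 5 is O(b → ¬t); even if O(¬t) held, inferring O(b) would be affirming the consequent — invalid.
So O(b) is not derivable, and the apparent clash with O(¬b) does not arise.
A world satisfying every obligation exists (e.g. a=false, b=false, d=false, h=false, j=false, k=true, m=true, p=false, r=false, s=true, t=false, v=true); no atom is both obligatory and forbidden, so the set is consistent.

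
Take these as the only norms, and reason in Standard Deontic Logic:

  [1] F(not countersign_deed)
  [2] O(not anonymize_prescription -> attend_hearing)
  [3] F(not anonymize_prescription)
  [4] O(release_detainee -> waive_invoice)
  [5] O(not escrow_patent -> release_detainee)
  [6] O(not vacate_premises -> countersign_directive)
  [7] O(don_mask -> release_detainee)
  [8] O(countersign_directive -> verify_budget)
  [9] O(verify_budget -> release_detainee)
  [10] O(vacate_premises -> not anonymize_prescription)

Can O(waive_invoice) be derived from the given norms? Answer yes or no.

Premise 3 is F(not anonymize_prescription), i.e. O(anonymize_prescription).
Premise 10, O(vacate_premises -> not anonymize_prescription), contraposes to O(anonymize_prescription -> not vacate_premises); with O(anonymize_prescription) we get O(not vacate_premises).
From O(not vacate_premises) and premise 6, O(not vacate_premises -> countersign_directive), we obtain O(countersign_directive).
From O(countersign_directive) and premise 8, O(countersign_directive -> verify_budget), we obtain O(verify_budget).
From O(verify_budget) and premise 9, O(verify_budget -> release_detainee), we obtain O(release_detainee).
Premise 4 is O(release_detainee -> waive_invoice); since O(release_detainee), deontic closure gives O(waive_invoice).
Premises 1, 2, 5, 7 do not contribute to this derivation.
So O(waive_invoice) follows.

Yes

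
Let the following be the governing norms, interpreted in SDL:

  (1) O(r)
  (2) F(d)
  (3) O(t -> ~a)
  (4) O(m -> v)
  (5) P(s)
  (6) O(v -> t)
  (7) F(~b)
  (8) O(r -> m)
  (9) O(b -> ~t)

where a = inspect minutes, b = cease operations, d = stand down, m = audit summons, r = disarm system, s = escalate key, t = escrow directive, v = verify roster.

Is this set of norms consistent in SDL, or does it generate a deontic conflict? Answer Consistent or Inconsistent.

F(~b) at premise 7 means O(b).
From O(b) and premise 9, O(b -> ~t), we obtain O(~t).
The contrapositive of premise 6 (O(v -> t)) is O(~t -> ~v), and O(~t) is already established, so O(~v).
The contrapositive of premise 4 (O(m -> v)) is O(~v -> ~m), and O(~v) is already established, so O(~m).
Premise 8 is O(r -> m); contrapositively O(~m -> ~r). Since O(~m) holds, K gives O(~r).
But premise 1 directly asserts O(r).
We now have both O(~r) and O(r) — r is simultaneously obligatory and forbidden, violating the D-axiom.

Inconsistent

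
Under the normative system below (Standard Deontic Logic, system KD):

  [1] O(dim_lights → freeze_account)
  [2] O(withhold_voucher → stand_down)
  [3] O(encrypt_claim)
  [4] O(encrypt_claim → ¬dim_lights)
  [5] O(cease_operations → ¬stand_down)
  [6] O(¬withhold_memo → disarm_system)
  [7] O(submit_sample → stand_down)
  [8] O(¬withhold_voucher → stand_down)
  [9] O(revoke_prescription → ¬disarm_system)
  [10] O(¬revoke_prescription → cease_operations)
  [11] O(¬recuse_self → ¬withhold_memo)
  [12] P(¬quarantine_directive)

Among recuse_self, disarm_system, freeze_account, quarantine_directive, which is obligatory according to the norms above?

recuse_self

By case analysis on ¬withhold_voucher: premise 8 gives O(¬withhold_voucher → stand_down) and premise 2 gives O(withhold_voucher → stand_down), so O(stand_down) either way.
Premise 5, O(cease_operations → ¬stand_down), contraposes to O(stand_down → ¬cease_operations); with O(stand_down) we get O(¬cease_operations).
Premise 10 is O(¬revoke_prescription → cease_operations); contrapositively O(¬cease_operations → revoke_prescription). Since O(¬cease_operations) holds, K gives O(revoke_prescription).
From O(revoke_prescription) and premise 9, O(revoke_prescription → ¬disarm_system), we obtain O(¬disarm_system).
Premise 6 is O(¬withhold_memo → disarm_system); contrapositively O(¬disarm_system → withhold_memo). Since O(¬disarm_system) holds, K gives O(withhold_memo).
Premise 11, O(¬recuse_self → ¬withhold_memo), contraposes to O(withhold_memo → recuse_self); with O(withhold_memo) we get O(recuse_self).
So O(recuse_self) holds — recuse_self is obligatory. None of the other listed options is made obligatory by any chain of premises.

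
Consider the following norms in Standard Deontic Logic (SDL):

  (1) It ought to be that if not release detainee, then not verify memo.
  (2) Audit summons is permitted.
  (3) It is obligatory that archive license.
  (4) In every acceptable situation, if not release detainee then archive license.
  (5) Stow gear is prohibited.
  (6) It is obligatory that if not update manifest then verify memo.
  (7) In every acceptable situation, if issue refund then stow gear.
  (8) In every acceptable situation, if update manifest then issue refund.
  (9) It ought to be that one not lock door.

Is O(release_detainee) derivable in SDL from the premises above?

Premise 5 is F(stow_gear), i.e. O(¬stow_gear).
Premise 7 is O(issue_refund → stow_gear); contrapositively O(¬stow_gear → ¬issue_refund). Since O(¬stow_gear) holds, K gives O(¬issue_refund).
The contrapositive of premise 8 (O(update_manifest → issue_refund)) is O(¬issue_refund → ¬update_manifest), and O(¬issue_refund) is already established, so O(¬update_manifest).
Applying K to premise 6 (O(¬update_manifest → verify_memo)) and O(¬update_manifest) yields O(verify_memo).
Premise 1, O(¬release_detainee → ¬verify_memo), contraposes to O(verify_memo → release_detainee); with O(verify_memo) we get O(release_detainee).
Premises 2, 3, 4, 9 do not contribute to this derivation.
So O(release_detainee) follows.

Yes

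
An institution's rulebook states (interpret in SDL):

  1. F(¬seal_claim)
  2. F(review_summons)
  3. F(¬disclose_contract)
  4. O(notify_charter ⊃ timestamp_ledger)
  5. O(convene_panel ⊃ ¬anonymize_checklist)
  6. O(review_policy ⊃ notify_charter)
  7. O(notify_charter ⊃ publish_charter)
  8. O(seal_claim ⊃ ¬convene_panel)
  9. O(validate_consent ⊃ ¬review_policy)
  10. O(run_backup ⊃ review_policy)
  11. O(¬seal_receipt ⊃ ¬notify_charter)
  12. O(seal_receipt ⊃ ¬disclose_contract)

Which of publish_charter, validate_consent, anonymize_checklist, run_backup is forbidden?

run_backup

Premise 3, F(¬disclose_contract), is equivalent to O(disclose_contract).
The contrapositive of premise 12 (O(seal_receipt ⊃ ¬disclose_contract)) is O(disclose_contract ⊃ ¬seal_receipt), and O(disclose_contract) is already established, so O(¬seal_receipt).
Applying K to premise 11 (O(¬seal_receipt ⊃ ¬notify_charter)) and O(¬seal_receipt) yields O(¬notify_charter).
Premise 6, O(review_policy ⊃ notify_charter), contraposes to O(¬notify_charter ⊃ ¬review_policy); with O(¬notify_charter) we get O(¬review_policy).
Premise 10 is O(run_backup ⊃ review_policy); contrapositively O(¬review_policy ⊃ ¬run_backup). Since O(¬review_policy) holds, K gives O(¬run_backup).
So O(¬run_backup) holds, i.e. run_backup is forbidden. None of the other listed options is forbidden under the premises.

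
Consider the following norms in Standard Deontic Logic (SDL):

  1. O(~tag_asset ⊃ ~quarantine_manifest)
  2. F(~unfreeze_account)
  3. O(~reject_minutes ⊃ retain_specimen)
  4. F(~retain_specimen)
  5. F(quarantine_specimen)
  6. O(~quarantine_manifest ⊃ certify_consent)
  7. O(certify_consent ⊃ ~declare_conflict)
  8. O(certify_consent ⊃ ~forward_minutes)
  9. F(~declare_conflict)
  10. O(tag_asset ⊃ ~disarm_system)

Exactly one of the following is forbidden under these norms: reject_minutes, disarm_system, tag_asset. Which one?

Premise 9 is F(~declare_conflict), i.e. O(declare_conflict).
Premise 7 is O(certify_consent ⊃ ~declare_conflict); contrapositively O(declare_conflict ⊃ ~certify_consent). Since O(declare_conflict) holds, K gives O(~certify_consent).
The contrapositive of premise 6 (O(~quarantine_manifest ⊃ certify_consent)) is O(~certify_consent ⊃ quarantine_manifest), and O(~certify_consent) is already established, so O(quarantine_manifest).
The contrapositive of premise 1 (O(~tag_asset ⊃ ~quarantine_manifest)) is O(quarantine_manifest ⊃ tag_asset), and O(quarantine_manifest) is already established, so O(tag_asset).
From O(tag_asset) and premise 10, O(tag_asset ⊃ ~disarm_system), we obtain O(~disarm_system).
So O(~disarm_system) holds, i.e. disarm_system is forbidden. None of the other listed options is forbidden under the premises.

disarm_system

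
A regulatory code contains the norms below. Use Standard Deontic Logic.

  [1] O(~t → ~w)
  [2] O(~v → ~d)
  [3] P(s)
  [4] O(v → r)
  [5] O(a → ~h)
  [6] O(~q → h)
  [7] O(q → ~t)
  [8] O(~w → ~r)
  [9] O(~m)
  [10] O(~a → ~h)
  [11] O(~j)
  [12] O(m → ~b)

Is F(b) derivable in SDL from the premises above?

No

Premise 12 is O(m → ~b), but O(m) is not derivable from the premises, so it does not yield O(~b).
No other premise forces O(~b). An ideal world satisfying every premise can still have b true, so F(b) is not derivable.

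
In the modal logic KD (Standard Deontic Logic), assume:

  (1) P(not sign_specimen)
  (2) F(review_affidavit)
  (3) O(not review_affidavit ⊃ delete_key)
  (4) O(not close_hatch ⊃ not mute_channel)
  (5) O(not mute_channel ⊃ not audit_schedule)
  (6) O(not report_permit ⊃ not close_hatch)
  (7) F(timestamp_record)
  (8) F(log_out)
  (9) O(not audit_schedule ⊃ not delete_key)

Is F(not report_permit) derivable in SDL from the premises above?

Premise 2, F(review_affidavit), is equivalent to O(not review_affidavit).
With premise 3, O(not review_affidavit ⊃ delete_key), the K-axiom yields O(delete_key).
Premise 9, O(not audit_schedule ⊃ not delete_key), contraposes to O(delete_key ⊃ audit_schedule); with O(delete_key) we get O(audit_schedule).
The contrapositive of premise 5 (O(not mute_channel ⊃ not audit_schedule)) is O(audit_schedule ⊃ mute_channel), and O(audit_schedule) is already established, so O(mute_channel).
The contrapositive of premise 4 (O(not close_hatch ⊃ not mute_channel)) is O(mute_channel ⊃ close_hatch), and O(mute_channel) is already established, so O(close_hatch).
Premise 6, O(not report_permit ⊃ not close_hatch), contraposes to O(close_hatch ⊃ report_permit); with O(close_hatch) we get O(report_permit).
Premises 1, 7, 8 do not contribute to this derivation.
So O(report_permit) holds, i.e. F(not report_permit). The claim follows.

Yes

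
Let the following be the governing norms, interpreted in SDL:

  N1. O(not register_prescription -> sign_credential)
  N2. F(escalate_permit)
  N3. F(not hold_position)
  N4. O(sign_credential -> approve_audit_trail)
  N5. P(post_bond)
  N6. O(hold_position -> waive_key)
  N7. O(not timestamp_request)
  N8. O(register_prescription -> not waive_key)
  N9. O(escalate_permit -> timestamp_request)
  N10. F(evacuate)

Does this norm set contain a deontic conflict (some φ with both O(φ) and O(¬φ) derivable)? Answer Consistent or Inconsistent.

Premise 9 is O(escalate_permit -> timestamp_request), but O(escalate_permit) is not derivable from the premises, so it does not yield O(timestamp_request).
So O(timestamp_request) is not derivable, and the apparent clash with O(not timestamp_request) does not arise.
A world satisfying every obligation exists (e.g. approve_audit_trail=true, escalate_permit=false, evacuate=false, hold_position=true, post_bond=false, register_prescription=false, sign_credential=true, timestamp_request=false, waive_key=true); no atom is both obligatory and forbidden, so the set is consistent.

Consistent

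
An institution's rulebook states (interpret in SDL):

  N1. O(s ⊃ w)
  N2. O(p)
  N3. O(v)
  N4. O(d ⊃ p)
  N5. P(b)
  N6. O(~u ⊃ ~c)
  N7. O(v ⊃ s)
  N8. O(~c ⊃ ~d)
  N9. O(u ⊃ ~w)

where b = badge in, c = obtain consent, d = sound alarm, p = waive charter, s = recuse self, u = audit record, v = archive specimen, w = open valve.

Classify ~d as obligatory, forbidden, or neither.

Premise 3 states O(v) outright.
From O(v) and premise 7, O(v ⊃ s), we obtain O(s).
From O(s) and premise 1, O(s ⊃ w), we obtain O(w).
Premise 9 is O(u ⊃ ~w); contrapositively O(w ⊃ ~u). Since O(w) holds, K gives O(~u).
Premise 6 is O(~u ⊃ ~c); since O(~u), deontic closure gives O(~c).
With premise 8, O(~c ⊃ ~d), the K-axiom yields O(~d).
Premises 2, 4, 5 do not contribute to this derivation.
Hence ~d is obligatory.

Obligatory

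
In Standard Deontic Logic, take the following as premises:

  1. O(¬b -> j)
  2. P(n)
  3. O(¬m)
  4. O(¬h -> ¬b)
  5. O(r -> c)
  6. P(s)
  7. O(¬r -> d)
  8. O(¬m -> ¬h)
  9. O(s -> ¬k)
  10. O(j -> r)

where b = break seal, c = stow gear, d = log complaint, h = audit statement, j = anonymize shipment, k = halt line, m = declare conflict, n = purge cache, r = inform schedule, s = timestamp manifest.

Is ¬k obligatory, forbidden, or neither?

Premise 9 is O(s -> ¬k), but O(s) is not derivable from the premises (the permission P(s) asserts only ¬O(¬s), not O(s)), so it does not yield O(¬k).
No premise or chain of K-axiom applications forces O(¬k), and none forces O(k). So ¬k is neither obligatory nor forbidden under these norms.

Neither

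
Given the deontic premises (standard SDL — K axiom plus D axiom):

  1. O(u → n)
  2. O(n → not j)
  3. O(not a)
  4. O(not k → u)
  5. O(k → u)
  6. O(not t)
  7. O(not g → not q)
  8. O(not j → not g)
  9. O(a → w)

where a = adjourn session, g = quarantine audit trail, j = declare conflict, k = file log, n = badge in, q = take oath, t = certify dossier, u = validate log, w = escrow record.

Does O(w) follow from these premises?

Premise 9 is O(a → w), but O(a) is not derivable from the premises, so it does not yield O(w).
No other premise forces O(w). An ideal world satisfying every premise can still have w false, so O(w) is not derivable.

No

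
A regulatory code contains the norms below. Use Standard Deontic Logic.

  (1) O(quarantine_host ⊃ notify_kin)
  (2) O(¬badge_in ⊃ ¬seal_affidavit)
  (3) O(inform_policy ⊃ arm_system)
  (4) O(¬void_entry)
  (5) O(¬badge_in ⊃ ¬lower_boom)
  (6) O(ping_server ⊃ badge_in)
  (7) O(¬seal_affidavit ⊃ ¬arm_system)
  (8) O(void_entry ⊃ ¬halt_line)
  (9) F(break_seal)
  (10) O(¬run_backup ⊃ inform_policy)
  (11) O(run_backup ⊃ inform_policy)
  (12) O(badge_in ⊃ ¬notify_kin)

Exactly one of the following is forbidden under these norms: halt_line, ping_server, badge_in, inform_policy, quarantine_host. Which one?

quarantine_host

Premises 10 and 11 are O(¬run_backup ⊃ inform_policy) and O(run_backup ⊃ inform_policy); every ideal world satisfies ¬run_backup or run_backup, so in either case inform_policy holds — hence O(inform_policy).
Premise 3 is O(inform_policy ⊃ arm_system); since O(inform_policy), deontic closure gives O(arm_system).
The contrapositive of premise 7 (O(¬seal_affidavit ⊃ ¬arm_system)) is O(arm_system ⊃ seal_affidavit), and O(arm_system) is already established, so O(seal_affidavit).
Premise 2 is O(¬badge_in ⊃ ¬seal_affidavit); contrapositively O(seal_affidavit ⊃ badge_in). Since O(seal_affidavit) holds, K gives O(badge_in).
With premise 12, O(badge_in ⊃ ¬notify_kin), the K-axiom yields O(¬notify_kin).
Premise 1 is O(quarantine_host ⊃ notify_kin); contrapositively O(¬notify_kin ⊃ ¬quarantine_host). Since O(¬notify_kin) holds, K gives O(¬quarantine_host).
So O(¬quarantine_host) holds, i.e. quarantine_host is forbidden. None of the other listed options is forbidden under the premises.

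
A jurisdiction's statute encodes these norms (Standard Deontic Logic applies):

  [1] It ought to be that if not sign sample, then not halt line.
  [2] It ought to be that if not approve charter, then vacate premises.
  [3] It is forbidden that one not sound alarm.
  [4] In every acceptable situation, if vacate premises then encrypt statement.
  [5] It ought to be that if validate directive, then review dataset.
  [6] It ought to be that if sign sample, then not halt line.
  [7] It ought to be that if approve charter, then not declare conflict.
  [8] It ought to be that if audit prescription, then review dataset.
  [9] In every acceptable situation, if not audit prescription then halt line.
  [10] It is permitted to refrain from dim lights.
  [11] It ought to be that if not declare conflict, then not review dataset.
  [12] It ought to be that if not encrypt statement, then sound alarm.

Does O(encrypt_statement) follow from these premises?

By case analysis on sign_sample: premise 6 gives O(sign_sample → ¬halt_line) and premise 1 gives O(¬sign_sample → ¬halt_line), so O(¬halt_line) either way.
Premise 9 is O(¬audit_prescription → halt_line); contrapositively O(¬halt_line → audit_prescription). Since O(¬halt_line) holds, K gives O(audit_prescription).
Applying K to premise 8 (O(audit_prescription → review_dataset)) and O(audit_prescription) yields O(review_dataset).
The contrapositive of premise 11 (O(¬declare_conflict → ¬review_dataset)) is O(review_dataset → declare_conflict), and O(review_dataset) is already established, so O(declare_conflict).
Premise 7, O(approve_charter → ¬declare_conflict), contraposes to O(declare_conflict → ¬approve_charter); with O(declare_conflict) we get O(¬approve_charter).
Applying K to premise 2 (O(¬approve_charter → vacate_premises)) and O(¬approve_charter) yields O(vacate_premises).
Applying K to premise 4 (O(vacate_premises → encrypt_statement)) and O(vacate_premises) yields O(encrypt_statement).
Premises 3, 5, 10, 12 do not contribute to this derivation.
So O(encrypt_statement) follows.

Yes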